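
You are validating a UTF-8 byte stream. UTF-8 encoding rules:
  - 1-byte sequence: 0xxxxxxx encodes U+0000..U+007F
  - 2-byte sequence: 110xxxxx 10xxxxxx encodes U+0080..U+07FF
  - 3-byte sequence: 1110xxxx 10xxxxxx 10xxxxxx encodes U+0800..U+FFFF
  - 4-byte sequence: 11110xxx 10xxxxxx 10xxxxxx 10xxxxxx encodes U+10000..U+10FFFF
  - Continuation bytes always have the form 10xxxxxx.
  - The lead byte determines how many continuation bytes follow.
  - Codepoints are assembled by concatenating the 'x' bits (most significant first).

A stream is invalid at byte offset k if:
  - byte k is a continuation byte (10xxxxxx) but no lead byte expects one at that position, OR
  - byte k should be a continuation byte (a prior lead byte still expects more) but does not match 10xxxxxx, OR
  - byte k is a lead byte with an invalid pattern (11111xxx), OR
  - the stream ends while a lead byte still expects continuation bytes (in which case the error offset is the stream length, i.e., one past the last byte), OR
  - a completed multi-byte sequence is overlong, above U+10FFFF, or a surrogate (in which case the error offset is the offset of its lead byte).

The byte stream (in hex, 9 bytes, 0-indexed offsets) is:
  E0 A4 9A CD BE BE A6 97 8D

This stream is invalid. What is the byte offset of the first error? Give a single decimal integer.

Answer: 5

Derivation:
Byte[0]=E0: 3-byte lead, need 2 cont bytes. acc=0x0
Byte[1]=A4: continuation. acc=(acc<<6)|0x24=0x24
Byte[2]=9A: continuation. acc=(acc<<6)|0x1A=0x91A
Completed: cp=U+091A (starts at byte 0)
Byte[3]=CD: 2-byte lead, need 1 cont bytes. acc=0xD
Byte[4]=BE: continuation. acc=(acc<<6)|0x3E=0x37E
Completed: cp=U+037E (starts at byte 3)
Byte[5]=BE: INVALID lead byte (not 0xxx/110x/1110/11110)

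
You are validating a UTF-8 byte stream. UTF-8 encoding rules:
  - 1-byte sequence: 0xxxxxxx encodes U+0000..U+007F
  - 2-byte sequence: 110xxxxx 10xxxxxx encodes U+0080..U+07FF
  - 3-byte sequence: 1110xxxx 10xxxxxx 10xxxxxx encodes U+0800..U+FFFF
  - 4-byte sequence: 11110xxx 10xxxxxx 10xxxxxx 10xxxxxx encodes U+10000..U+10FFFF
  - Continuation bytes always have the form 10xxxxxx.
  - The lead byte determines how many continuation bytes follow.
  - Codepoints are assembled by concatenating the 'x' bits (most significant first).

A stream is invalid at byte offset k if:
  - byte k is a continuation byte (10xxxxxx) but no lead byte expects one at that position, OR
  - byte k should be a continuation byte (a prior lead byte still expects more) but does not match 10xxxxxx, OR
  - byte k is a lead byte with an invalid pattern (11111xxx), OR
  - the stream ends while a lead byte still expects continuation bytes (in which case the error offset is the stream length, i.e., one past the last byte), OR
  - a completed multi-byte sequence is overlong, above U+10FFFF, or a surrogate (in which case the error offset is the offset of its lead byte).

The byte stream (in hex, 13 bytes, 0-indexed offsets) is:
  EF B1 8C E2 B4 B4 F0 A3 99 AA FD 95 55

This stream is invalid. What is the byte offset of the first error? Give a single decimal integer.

Answer: 10

Derivation:
Byte[0]=EF: 3-byte lead, need 2 cont bytes. acc=0xF
Byte[1]=B1: continuation. acc=(acc<<6)|0x31=0x3F1
Byte[2]=8C: continuation. acc=(acc<<6)|0x0C=0xFC4C
Completed: cp=U+FC4C (starts at byte 0)
Byte[3]=E2: 3-byte lead, need 2 cont bytes. acc=0x2
Byte[4]=B4: continuation. acc=(acc<<6)|0x34=0xB4
Byte[5]=B4: continuation. acc=(acc<<6)|0x34=0x2D34
Completed: cp=U+2D34 (starts at byte 3)
Byte[6]=F0: 4-byte lead, need 3 cont bytes. acc=0x0
Byte[7]=A3: continuation. acc=(acc<<6)|0x23=0x23
Byte[8]=99: continuation. acc=(acc<<6)|0x19=0x8D9
Byte[9]=AA: continuation. acc=(acc<<6)|0x2A=0x2366A
Completed: cp=U+2366A (starts at byte 6)
Byte[10]=FD: INVALID lead byte (not 0xxx/110x/1110/11110)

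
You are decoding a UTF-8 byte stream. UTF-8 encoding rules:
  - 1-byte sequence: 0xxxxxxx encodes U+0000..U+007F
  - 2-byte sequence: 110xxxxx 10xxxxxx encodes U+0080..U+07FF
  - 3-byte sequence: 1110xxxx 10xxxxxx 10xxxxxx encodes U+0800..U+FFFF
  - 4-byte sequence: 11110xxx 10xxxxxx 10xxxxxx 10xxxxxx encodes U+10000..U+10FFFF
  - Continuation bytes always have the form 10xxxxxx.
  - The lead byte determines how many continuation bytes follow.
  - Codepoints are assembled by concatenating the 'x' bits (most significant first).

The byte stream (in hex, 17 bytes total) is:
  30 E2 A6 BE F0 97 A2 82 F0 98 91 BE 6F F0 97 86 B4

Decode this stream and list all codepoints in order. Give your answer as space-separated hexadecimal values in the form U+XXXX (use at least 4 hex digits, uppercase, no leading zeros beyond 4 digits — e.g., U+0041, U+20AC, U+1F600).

Answer: U+0030 U+29BE U+17882 U+1847E U+006F U+171B4

Derivation:
Byte[0]=30: 1-byte ASCII. cp=U+0030
Byte[1]=E2: 3-byte lead, need 2 cont bytes. acc=0x2
Byte[2]=A6: continuation. acc=(acc<<6)|0x26=0xA6
Byte[3]=BE: continuation. acc=(acc<<6)|0x3E=0x29BE
Completed: cp=U+29BE (starts at byte 1)
Byte[4]=F0: 4-byte lead, need 3 cont bytes. acc=0x0
Byte[5]=97: continuation. acc=(acc<<6)|0x17=0x17
Byte[6]=A2: continuation. acc=(acc<<6)|0x22=0x5E2
Byte[7]=82: continuation. acc=(acc<<6)|0x02=0x17882
Completed: cp=U+17882 (starts at byte 4)
Byte[8]=F0: 4-byte lead, need 3 cont bytes. acc=0x0
Byte[9]=98: continuation. acc=(acc<<6)|0x18=0x18
Byte[10]=91: continuation. acc=(acc<<6)|0x11=0x611
Byte[11]=BE: continuation. acc=(acc<<6)|0x3E=0x1847E
Completed: cp=U+1847E (starts at byte 8)
Byte[12]=6F: 1-byte ASCII. cp=U+006F
Byte[13]=F0: 4-byte lead, need 3 cont bytes. acc=0x0
Byte[14]=97: continuation. acc=(acc<<6)|0x17=0x17
Byte[15]=86: continuation. acc=(acc<<6)|0x06=0x5C6
Byte[16]=B4: continuation. acc=(acc<<6)|0x34=0x171B4
Completed: cp=U+171B4 (starts at byte 13)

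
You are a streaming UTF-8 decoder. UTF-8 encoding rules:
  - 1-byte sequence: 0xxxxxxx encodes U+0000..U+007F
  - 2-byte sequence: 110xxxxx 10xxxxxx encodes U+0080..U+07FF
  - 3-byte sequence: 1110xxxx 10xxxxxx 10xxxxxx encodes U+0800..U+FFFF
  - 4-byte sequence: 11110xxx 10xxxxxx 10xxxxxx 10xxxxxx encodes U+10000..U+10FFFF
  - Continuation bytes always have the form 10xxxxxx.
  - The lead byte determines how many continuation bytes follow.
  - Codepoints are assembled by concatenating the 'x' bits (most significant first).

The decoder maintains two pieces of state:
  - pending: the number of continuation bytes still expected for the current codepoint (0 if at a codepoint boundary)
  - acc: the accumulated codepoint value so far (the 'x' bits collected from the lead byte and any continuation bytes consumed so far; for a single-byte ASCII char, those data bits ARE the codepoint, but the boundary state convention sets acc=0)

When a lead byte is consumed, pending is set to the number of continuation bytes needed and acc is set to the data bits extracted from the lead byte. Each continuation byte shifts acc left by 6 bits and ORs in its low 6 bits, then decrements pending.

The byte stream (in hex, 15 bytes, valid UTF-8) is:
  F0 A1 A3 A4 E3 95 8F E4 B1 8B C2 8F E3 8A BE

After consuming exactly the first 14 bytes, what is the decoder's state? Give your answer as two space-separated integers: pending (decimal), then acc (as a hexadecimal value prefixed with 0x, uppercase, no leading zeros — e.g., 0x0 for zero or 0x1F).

Byte[0]=F0: 4-byte lead. pending=3, acc=0x0
Byte[1]=A1: continuation. acc=(acc<<6)|0x21=0x21, pending=2
Byte[2]=A3: continuation. acc=(acc<<6)|0x23=0x863, pending=1
Byte[3]=A4: continuation. acc=(acc<<6)|0x24=0x218E4, pending=0
Byte[4]=E3: 3-byte lead. pending=2, acc=0x3
Byte[5]=95: continuation. acc=(acc<<6)|0x15=0xD5, pending=1
Byte[6]=8F: continuation. acc=(acc<<6)|0x0F=0x354F, pending=0
Byte[7]=E4: 3-byte lead. pending=2, acc=0x4
Byte[8]=B1: continuation. acc=(acc<<6)|0x31=0x131, pending=1
Byte[9]=8B: continuation. acc=(acc<<6)|0x0B=0x4C4B, pending=0
Byte[10]=C2: 2-byte lead. pending=1, acc=0x2
Byte[11]=8F: continuation. acc=(acc<<6)|0x0F=0x8F, pending=0
Byte[12]=E3: 3-byte lead. pending=2, acc=0x3
Byte[13]=8A: continuation. acc=(acc<<6)|0x0A=0xCA, pending=1

Answer: 1 0xCA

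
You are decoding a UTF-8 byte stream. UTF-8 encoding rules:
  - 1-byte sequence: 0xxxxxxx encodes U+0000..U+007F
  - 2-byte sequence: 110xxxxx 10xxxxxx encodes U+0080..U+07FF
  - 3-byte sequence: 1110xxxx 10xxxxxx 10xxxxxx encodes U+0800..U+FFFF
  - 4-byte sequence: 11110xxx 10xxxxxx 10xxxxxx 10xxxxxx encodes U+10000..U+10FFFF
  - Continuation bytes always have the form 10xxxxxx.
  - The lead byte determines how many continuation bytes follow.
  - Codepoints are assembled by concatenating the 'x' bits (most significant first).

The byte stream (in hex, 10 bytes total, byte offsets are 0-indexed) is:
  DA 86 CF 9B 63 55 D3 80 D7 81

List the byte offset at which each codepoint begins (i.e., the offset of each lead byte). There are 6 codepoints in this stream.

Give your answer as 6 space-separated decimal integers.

Answer: 0 2 4 5 6 8

Derivation:
Byte[0]=DA: 2-byte lead, need 1 cont bytes. acc=0x1A
Byte[1]=86: continuation. acc=(acc<<6)|0x06=0x686
Completed: cp=U+0686 (starts at byte 0)
Byte[2]=CF: 2-byte lead, need 1 cont bytes. acc=0xF
Byte[3]=9B: continuation. acc=(acc<<6)|0x1B=0x3DB
Completed: cp=U+03DB (starts at byte 2)
Byte[4]=63: 1-byte ASCII. cp=U+0063
Byte[5]=55: 1-byte ASCII. cp=U+0055
Byte[6]=D3: 2-byte lead, need 1 cont bytes. acc=0x13
Byte[7]=80: continuation. acc=(acc<<6)|0x00=0x4C0
Completed: cp=U+04C0 (starts at byte 6)
Byte[8]=D7: 2-byte lead, need 1 cont bytes. acc=0x17
Byte[9]=81: continuation. acc=(acc<<6)|0x01=0x5C1
Completed: cp=U+05C1 (starts at byte 8)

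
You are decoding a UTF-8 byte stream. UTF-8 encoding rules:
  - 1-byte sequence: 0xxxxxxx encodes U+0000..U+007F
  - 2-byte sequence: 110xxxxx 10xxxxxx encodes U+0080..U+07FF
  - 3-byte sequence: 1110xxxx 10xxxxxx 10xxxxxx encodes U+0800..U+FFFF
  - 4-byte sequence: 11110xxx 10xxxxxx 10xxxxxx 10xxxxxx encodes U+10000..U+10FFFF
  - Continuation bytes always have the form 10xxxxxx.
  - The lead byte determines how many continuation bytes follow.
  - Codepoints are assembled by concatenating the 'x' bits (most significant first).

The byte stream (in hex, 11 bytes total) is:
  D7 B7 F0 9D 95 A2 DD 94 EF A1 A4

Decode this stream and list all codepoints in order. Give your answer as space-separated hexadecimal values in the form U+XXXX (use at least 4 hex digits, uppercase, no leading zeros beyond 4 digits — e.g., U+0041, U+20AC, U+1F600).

Answer: U+05F7 U+1D562 U+0754 U+F864

Derivation:
Byte[0]=D7: 2-byte lead, need 1 cont bytes. acc=0x17
Byte[1]=B7: continuation. acc=(acc<<6)|0x37=0x5F7
Completed: cp=U+05F7 (starts at byte 0)
Byte[2]=F0: 4-byte lead, need 3 cont bytes. acc=0x0
Byte[3]=9D: continuation. acc=(acc<<6)|0x1D=0x1D
Byte[4]=95: continuation. acc=(acc<<6)|0x15=0x755
Byte[5]=A2: continuation. acc=(acc<<6)|0x22=0x1D562
Completed: cp=U+1D562 (starts at byte 2)
Byte[6]=DD: 2-byte lead, need 1 cont bytes. acc=0x1D
Byte[7]=94: continuation. acc=(acc<<6)|0x14=0x754
Completed: cp=U+0754 (starts at byte 6)
Byte[8]=EF: 3-byte lead, need 2 cont bytes. acc=0xF
Byte[9]=A1: continuation. acc=(acc<<6)|0x21=0x3E1
Byte[10]=A4: continuation. acc=(acc<<6)|0x24=0xF864
Completed: cp=U+F864 (starts at byte 8)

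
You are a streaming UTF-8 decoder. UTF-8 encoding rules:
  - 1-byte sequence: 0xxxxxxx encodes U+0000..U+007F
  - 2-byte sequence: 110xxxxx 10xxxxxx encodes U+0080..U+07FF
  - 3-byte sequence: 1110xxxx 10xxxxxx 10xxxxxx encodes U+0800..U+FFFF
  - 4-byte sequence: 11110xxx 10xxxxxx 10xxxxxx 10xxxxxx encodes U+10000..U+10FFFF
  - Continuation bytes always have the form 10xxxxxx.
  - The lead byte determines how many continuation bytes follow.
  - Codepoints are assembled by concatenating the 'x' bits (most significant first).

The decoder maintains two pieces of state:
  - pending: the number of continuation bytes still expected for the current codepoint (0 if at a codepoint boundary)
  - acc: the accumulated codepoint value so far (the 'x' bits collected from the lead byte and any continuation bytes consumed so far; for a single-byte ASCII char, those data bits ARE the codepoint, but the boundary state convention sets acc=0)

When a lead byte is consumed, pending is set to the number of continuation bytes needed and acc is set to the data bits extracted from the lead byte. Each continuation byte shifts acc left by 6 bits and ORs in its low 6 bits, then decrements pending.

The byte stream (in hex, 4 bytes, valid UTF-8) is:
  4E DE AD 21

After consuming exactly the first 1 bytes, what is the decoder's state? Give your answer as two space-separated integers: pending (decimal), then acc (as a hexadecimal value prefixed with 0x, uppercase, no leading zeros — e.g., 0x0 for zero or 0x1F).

Byte[0]=4E: 1-byte. pending=0, acc=0x0

Answer: 0 0x0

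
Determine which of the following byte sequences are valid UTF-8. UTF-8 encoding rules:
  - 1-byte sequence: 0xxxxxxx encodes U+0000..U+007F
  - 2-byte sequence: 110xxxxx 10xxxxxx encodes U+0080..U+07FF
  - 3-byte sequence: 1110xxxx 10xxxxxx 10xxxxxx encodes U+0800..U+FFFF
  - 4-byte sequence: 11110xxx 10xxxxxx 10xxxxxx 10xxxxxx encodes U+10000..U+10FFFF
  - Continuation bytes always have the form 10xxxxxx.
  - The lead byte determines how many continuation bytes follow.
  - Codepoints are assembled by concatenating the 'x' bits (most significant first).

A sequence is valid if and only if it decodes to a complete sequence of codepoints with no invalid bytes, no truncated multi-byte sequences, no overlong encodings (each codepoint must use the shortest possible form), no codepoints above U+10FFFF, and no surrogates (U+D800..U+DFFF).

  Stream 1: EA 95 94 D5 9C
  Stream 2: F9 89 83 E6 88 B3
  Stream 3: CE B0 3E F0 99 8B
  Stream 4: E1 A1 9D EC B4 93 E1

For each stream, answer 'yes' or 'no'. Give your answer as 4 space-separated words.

Answer: yes no no no

Derivation:
Stream 1: decodes cleanly. VALID
Stream 2: error at byte offset 0. INVALID
Stream 3: error at byte offset 6. INVALID
Stream 4: error at byte offset 7. INVALID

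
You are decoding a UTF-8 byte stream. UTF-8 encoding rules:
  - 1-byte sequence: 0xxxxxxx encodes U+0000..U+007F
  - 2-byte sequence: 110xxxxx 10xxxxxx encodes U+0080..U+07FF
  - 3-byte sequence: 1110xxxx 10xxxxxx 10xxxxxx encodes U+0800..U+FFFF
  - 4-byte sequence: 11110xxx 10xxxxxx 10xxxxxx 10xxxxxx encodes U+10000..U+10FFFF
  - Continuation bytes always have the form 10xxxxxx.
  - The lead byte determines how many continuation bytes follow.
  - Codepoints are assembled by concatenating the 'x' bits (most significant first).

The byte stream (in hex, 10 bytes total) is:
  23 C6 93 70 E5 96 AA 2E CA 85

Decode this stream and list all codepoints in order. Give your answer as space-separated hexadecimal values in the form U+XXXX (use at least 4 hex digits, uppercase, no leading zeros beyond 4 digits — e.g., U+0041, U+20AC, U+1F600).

Byte[0]=23: 1-byte ASCII. cp=U+0023
Byte[1]=C6: 2-byte lead, need 1 cont bytes. acc=0x6
Byte[2]=93: continuation. acc=(acc<<6)|0x13=0x193
Completed: cp=U+0193 (starts at byte 1)
Byte[3]=70: 1-byte ASCII. cp=U+0070
Byte[4]=E5: 3-byte lead, need 2 cont bytes. acc=0x5
Byte[5]=96: continuation. acc=(acc<<6)|0x16=0x156
Byte[6]=AA: continuation. acc=(acc<<6)|0x2A=0x55AA
Completed: cp=U+55AA (starts at byte 4)
Byte[7]=2E: 1-byte ASCII. cp=U+002E
Byte[8]=CA: 2-byte lead, need 1 cont bytes. acc=0xA
Byte[9]=85: continuation. acc=(acc<<6)|0x05=0x285
Completed: cp=U+0285 (starts at byte 8)

Answer: U+0023 U+0193 U+0070 U+55AA U+002E U+0285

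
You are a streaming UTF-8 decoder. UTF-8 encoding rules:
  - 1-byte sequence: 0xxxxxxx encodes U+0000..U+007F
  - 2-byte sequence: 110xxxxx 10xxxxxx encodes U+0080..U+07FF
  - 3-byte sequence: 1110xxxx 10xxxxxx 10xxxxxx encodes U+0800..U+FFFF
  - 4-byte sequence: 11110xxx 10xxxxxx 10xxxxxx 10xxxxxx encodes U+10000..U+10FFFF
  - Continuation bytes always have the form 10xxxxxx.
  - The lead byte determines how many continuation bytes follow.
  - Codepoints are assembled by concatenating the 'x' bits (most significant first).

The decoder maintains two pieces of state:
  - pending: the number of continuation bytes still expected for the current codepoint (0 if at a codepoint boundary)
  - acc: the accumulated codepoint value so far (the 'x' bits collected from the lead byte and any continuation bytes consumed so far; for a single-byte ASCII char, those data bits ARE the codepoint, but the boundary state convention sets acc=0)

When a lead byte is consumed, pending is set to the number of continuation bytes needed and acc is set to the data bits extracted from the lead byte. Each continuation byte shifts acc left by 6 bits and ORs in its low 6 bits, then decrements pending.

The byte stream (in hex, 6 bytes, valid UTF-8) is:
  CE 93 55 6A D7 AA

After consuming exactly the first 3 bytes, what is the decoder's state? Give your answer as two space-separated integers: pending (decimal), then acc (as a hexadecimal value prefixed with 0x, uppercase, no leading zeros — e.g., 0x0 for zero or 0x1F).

Byte[0]=CE: 2-byte lead. pending=1, acc=0xE
Byte[1]=93: continuation. acc=(acc<<6)|0x13=0x393, pending=0
Byte[2]=55: 1-byte. pending=0, acc=0x0

Answer: 0 0x0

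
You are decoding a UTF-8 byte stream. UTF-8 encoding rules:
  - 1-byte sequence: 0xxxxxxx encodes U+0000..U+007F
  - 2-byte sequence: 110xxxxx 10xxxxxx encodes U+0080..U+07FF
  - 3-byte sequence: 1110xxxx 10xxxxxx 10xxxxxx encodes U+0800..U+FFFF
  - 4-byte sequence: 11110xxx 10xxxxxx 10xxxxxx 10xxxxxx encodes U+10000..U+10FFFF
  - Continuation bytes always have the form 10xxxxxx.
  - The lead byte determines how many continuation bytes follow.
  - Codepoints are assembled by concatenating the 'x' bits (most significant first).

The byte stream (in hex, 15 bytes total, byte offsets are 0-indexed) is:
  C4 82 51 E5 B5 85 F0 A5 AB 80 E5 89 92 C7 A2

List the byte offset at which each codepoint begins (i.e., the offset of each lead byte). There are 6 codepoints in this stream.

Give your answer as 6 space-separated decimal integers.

Byte[0]=C4: 2-byte lead, need 1 cont bytes. acc=0x4
Byte[1]=82: continuation. acc=(acc<<6)|0x02=0x102
Completed: cp=U+0102 (starts at byte 0)
Byte[2]=51: 1-byte ASCII. cp=U+0051
Byte[3]=E5: 3-byte lead, need 2 cont bytes. acc=0x5
Byte[4]=B5: continuation. acc=(acc<<6)|0x35=0x175
Byte[5]=85: continuation. acc=(acc<<6)|0x05=0x5D45
Completed: cp=U+5D45 (starts at byte 3)
Byte[6]=F0: 4-byte lead, need 3 cont bytes. acc=0x0
Byte[7]=A5: continuation. acc=(acc<<6)|0x25=0x25
Byte[8]=AB: continuation. acc=(acc<<6)|0x2B=0x96B
Byte[9]=80: continuation. acc=(acc<<6)|0x00=0x25AC0
Completed: cp=U+25AC0 (starts at byte 6)
Byte[10]=E5: 3-byte lead, need 2 cont bytes. acc=0x5
Byte[11]=89: continuation. acc=(acc<<6)|0x09=0x149
Byte[12]=92: continuation. acc=(acc<<6)|0x12=0x5252
Completed: cp=U+5252 (starts at byte 10)
Byte[13]=C7: 2-byte lead, need 1 cont bytes. acc=0x7
Byte[14]=A2: continuation. acc=(acc<<6)|0x22=0x1E2
Completed: cp=U+01E2 (starts at byte 13)

Answer: 0 2 3 6 10 13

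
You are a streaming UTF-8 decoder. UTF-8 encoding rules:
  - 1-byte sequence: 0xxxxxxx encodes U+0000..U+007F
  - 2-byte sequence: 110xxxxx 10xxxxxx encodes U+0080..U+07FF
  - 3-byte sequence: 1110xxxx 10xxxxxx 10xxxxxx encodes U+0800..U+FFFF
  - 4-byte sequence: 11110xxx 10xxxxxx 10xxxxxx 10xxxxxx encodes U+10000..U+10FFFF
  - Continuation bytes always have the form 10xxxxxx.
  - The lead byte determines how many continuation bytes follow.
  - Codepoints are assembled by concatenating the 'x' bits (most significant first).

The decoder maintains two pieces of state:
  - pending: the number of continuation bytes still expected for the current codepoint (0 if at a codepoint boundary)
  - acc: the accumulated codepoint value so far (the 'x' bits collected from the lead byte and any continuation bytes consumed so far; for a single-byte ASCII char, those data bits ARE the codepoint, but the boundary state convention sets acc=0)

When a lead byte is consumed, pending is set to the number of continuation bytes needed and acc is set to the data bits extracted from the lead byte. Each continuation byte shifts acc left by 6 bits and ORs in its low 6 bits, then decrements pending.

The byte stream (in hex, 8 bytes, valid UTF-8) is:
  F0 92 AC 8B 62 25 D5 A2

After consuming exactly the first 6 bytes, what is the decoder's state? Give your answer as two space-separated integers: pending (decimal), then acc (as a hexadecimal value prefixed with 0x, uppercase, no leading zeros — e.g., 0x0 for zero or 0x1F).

Answer: 0 0x0

Derivation:
Byte[0]=F0: 4-byte lead. pending=3, acc=0x0
Byte[1]=92: continuation. acc=(acc<<6)|0x12=0x12, pending=2
Byte[2]=AC: continuation. acc=(acc<<6)|0x2C=0x4AC, pending=1
Byte[3]=8B: continuation. acc=(acc<<6)|0x0B=0x12B0B, pending=0
Byte[4]=62: 1-byte. pending=0, acc=0x0
Byte[5]=25: 1-byte. pending=0, acc=0x0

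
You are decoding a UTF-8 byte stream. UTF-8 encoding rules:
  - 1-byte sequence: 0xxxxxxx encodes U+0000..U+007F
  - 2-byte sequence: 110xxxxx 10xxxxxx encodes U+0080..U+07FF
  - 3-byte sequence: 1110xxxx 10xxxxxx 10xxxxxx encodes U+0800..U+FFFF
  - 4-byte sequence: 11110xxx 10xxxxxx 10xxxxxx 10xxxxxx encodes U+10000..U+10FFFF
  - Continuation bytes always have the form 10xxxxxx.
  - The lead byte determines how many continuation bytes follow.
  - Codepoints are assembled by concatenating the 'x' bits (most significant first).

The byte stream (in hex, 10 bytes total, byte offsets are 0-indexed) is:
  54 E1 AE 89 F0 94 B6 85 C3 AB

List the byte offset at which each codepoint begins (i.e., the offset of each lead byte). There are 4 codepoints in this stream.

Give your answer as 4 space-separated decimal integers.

Answer: 0 1 4 8

Derivation:
Byte[0]=54: 1-byte ASCII. cp=U+0054
Byte[1]=E1: 3-byte lead, need 2 cont bytes. acc=0x1
Byte[2]=AE: continuation. acc=(acc<<6)|0x2E=0x6E
Byte[3]=89: continuation. acc=(acc<<6)|0x09=0x1B89
Completed: cp=U+1B89 (starts at byte 1)
Byte[4]=F0: 4-byte lead, need 3 cont bytes. acc=0x0
Byte[5]=94: continuation. acc=(acc<<6)|0x14=0x14
Byte[6]=B6: continuation. acc=(acc<<6)|0x36=0x536
Byte[7]=85: continuation. acc=(acc<<6)|0x05=0x14D85
Completed: cp=U+14D85 (starts at byte 4)
Byte[8]=C3: 2-byte lead, need 1 cont bytes. acc=0x3
Byte[9]=AB: continuation. acc=(acc<<6)|0x2B=0xEB
Completed: cp=U+00EB (starts at byte 8)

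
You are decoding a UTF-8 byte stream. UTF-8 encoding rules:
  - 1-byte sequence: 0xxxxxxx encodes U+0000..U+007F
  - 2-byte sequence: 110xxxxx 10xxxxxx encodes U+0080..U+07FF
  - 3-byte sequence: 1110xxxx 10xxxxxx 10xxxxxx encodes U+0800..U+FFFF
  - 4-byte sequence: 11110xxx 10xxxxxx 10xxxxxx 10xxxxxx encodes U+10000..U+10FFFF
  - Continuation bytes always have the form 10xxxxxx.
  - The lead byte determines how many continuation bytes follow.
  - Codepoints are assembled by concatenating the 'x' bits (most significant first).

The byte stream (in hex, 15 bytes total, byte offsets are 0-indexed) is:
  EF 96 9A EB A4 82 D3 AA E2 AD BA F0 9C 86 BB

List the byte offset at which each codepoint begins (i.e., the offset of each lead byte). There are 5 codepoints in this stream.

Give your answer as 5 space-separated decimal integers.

Answer: 0 3 6 8 11

Derivation:
Byte[0]=EF: 3-byte lead, need 2 cont bytes. acc=0xF
Byte[1]=96: continuation. acc=(acc<<6)|0x16=0x3D6
Byte[2]=9A: continuation. acc=(acc<<6)|0x1A=0xF59A
Completed: cp=U+F59A (starts at byte 0)
Byte[3]=EB: 3-byte lead, need 2 cont bytes. acc=0xB
Byte[4]=A4: continuation. acc=(acc<<6)|0x24=0x2E4
Byte[5]=82: continuation. acc=(acc<<6)|0x02=0xB902
Completed: cp=U+B902 (starts at byte 3)
Byte[6]=D3: 2-byte lead, need 1 cont bytes. acc=0x13
Byte[7]=AA: continuation. acc=(acc<<6)|0x2A=0x4EA
Completed: cp=U+04EA (starts at byte 6)
Byte[8]=E2: 3-byte lead, need 2 cont bytes. acc=0x2
Byte[9]=AD: continuation. acc=(acc<<6)|0x2D=0xAD
Byte[10]=BA: continuation. acc=(acc<<6)|0x3A=0x2B7A
Completed: cp=U+2B7A (starts at byte 8)
Byte[11]=F0: 4-byte lead, need 3 cont bytes. acc=0x0
Byte[12]=9C: continuation. acc=(acc<<6)|0x1C=0x1C
Byte[13]=86: continuation. acc=(acc<<6)|0x06=0x706
Byte[14]=BB: continuation. acc=(acc<<6)|0x3B=0x1C1BB
Completed: cp=U+1C1BB (starts at byte 11)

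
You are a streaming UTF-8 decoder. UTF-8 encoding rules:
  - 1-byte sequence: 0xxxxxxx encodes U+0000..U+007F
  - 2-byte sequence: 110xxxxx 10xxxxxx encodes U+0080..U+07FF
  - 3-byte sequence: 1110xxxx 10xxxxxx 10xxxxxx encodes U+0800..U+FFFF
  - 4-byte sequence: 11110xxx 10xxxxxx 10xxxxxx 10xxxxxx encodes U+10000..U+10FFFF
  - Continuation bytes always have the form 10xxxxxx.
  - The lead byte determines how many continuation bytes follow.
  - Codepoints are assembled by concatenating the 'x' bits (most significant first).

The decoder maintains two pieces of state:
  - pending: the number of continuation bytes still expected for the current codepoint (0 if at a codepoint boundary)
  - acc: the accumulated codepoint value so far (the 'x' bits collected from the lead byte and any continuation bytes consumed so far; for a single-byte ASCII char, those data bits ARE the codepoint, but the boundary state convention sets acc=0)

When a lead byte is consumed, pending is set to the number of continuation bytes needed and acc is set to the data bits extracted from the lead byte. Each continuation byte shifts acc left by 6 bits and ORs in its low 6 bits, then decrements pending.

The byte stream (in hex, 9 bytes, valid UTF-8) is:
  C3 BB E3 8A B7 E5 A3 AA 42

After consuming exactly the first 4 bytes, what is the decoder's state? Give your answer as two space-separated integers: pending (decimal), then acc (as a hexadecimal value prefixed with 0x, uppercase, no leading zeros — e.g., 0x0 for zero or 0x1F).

Byte[0]=C3: 2-byte lead. pending=1, acc=0x3
Byte[1]=BB: continuation. acc=(acc<<6)|0x3B=0xFB, pending=0
Byte[2]=E3: 3-byte lead. pending=2, acc=0x3
Byte[3]=8A: continuation. acc=(acc<<6)|0x0A=0xCA, pending=1

Answer: 1 0xCA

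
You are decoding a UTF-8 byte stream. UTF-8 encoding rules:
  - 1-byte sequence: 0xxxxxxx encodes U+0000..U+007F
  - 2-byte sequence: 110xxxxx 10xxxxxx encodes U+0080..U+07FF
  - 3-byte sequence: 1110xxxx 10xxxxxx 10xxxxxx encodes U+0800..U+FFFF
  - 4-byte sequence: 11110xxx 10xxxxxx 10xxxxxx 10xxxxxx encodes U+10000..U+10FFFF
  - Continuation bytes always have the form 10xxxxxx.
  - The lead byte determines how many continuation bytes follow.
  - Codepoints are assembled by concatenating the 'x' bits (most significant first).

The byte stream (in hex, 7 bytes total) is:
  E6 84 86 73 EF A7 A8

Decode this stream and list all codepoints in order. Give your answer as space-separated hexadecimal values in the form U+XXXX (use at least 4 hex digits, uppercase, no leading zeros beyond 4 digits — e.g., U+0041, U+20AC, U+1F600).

Answer: U+6106 U+0073 U+F9E8

Derivation:
Byte[0]=E6: 3-byte lead, need 2 cont bytes. acc=0x6
Byte[1]=84: continuation. acc=(acc<<6)|0x04=0x184
Byte[2]=86: continuation. acc=(acc<<6)|0x06=0x6106
Completed: cp=U+6106 (starts at byte 0)
Byte[3]=73: 1-byte ASCII. cp=U+0073
Byte[4]=EF: 3-byte lead, need 2 cont bytes. acc=0xF
Byte[5]=A7: continuation. acc=(acc<<6)|0x27=0x3E7
Byte[6]=A8: continuation. acc=(acc<<6)|0x28=0xF9E8
Completed: cp=U+F9E8 (starts at byte 4)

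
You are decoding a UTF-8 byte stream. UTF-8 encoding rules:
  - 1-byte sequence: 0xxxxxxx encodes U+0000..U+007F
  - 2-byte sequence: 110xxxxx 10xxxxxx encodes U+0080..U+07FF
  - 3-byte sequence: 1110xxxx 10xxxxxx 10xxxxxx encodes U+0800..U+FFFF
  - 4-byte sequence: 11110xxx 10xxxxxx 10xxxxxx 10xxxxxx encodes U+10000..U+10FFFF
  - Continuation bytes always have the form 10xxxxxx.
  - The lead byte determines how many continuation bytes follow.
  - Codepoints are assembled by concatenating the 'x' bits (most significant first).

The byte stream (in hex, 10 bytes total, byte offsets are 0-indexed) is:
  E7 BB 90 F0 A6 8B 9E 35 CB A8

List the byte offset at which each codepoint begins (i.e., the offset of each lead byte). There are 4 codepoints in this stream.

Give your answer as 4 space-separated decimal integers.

Answer: 0 3 7 8

Derivation:
Byte[0]=E7: 3-byte lead, need 2 cont bytes. acc=0x7
Byte[1]=BB: continuation. acc=(acc<<6)|0x3B=0x1FB
Byte[2]=90: continuation. acc=(acc<<6)|0x10=0x7ED0
Completed: cp=U+7ED0 (starts at byte 0)
Byte[3]=F0: 4-byte lead, need 3 cont bytes. acc=0x0
Byte[4]=A6: continuation. acc=(acc<<6)|0x26=0x26
Byte[5]=8B: continuation. acc=(acc<<6)|0x0B=0x98B
Byte[6]=9E: continuation. acc=(acc<<6)|0x1E=0x262DE
Completed: cp=U+262DE (starts at byte 3)
Byte[7]=35: 1-byte ASCII. cp=U+0035
Byte[8]=CB: 2-byte lead, need 1 cont bytes. acc=0xB
Byte[9]=A8: continuation. acc=(acc<<6)|0x28=0x2E8
Completed: cp=U+02E8 (starts at byte 8)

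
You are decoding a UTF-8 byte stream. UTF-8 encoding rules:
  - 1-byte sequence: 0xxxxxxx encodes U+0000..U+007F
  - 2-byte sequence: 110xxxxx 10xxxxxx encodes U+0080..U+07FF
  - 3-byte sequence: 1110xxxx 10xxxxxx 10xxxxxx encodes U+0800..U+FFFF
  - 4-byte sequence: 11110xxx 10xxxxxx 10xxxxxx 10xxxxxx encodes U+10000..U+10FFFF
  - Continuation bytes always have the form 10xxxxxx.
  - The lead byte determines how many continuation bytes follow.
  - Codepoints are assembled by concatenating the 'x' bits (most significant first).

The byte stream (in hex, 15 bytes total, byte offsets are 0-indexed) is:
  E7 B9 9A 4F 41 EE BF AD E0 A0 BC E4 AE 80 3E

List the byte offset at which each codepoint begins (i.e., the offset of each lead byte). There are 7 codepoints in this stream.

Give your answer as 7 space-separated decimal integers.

Byte[0]=E7: 3-byte lead, need 2 cont bytes. acc=0x7
Byte[1]=B9: continuation. acc=(acc<<6)|0x39=0x1F9
Byte[2]=9A: continuation. acc=(acc<<6)|0x1A=0x7E5A
Completed: cp=U+7E5A (starts at byte 0)
Byte[3]=4F: 1-byte ASCII. cp=U+004F
Byte[4]=41: 1-byte ASCII. cp=U+0041
Byte[5]=EE: 3-byte lead, need 2 cont bytes. acc=0xE
Byte[6]=BF: continuation. acc=(acc<<6)|0x3F=0x3BF
Byte[7]=AD: continuation. acc=(acc<<6)|0x2D=0xEFED
Completed: cp=U+EFED (starts at byte 5)
Byte[8]=E0: 3-byte lead, need 2 cont bytes. acc=0x0
Byte[9]=A0: continuation. acc=(acc<<6)|0x20=0x20
Byte[10]=BC: continuation. acc=(acc<<6)|0x3C=0x83C
Completed: cp=U+083C (starts at byte 8)
Byte[11]=E4: 3-byte lead, need 2 cont bytes. acc=0x4
Byte[12]=AE: continuation. acc=(acc<<6)|0x2E=0x12E
Byte[13]=80: continuation. acc=(acc<<6)|0x00=0x4B80
Completed: cp=U+4B80 (starts at byte 11)
Byte[14]=3E: 1-byte ASCII. cp=U+003E

Answer: 0 3 4 5 8 11 14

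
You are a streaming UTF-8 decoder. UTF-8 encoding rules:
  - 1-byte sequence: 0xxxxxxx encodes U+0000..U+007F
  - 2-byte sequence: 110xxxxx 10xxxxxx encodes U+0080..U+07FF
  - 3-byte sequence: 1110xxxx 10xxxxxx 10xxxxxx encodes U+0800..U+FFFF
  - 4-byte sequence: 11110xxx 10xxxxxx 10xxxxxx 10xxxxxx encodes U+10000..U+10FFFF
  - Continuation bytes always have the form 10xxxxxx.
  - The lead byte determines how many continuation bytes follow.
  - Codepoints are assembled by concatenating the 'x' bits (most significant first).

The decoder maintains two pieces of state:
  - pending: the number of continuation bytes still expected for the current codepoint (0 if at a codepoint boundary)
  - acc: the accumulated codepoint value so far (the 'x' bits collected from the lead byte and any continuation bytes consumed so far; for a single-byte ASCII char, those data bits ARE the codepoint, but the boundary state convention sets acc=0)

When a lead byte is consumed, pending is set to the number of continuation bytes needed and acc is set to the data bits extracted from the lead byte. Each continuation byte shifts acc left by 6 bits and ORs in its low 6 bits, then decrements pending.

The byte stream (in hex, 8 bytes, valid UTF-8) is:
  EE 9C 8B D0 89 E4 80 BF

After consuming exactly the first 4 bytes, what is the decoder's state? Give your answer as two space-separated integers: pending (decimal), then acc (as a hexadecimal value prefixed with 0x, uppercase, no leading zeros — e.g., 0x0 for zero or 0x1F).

Answer: 1 0x10

Derivation:
Byte[0]=EE: 3-byte lead. pending=2, acc=0xE
Byte[1]=9C: continuation. acc=(acc<<6)|0x1C=0x39C, pending=1
Byte[2]=8B: continuation. acc=(acc<<6)|0x0B=0xE70B, pending=0
Byte[3]=D0: 2-byte lead. pending=1, acc=0x10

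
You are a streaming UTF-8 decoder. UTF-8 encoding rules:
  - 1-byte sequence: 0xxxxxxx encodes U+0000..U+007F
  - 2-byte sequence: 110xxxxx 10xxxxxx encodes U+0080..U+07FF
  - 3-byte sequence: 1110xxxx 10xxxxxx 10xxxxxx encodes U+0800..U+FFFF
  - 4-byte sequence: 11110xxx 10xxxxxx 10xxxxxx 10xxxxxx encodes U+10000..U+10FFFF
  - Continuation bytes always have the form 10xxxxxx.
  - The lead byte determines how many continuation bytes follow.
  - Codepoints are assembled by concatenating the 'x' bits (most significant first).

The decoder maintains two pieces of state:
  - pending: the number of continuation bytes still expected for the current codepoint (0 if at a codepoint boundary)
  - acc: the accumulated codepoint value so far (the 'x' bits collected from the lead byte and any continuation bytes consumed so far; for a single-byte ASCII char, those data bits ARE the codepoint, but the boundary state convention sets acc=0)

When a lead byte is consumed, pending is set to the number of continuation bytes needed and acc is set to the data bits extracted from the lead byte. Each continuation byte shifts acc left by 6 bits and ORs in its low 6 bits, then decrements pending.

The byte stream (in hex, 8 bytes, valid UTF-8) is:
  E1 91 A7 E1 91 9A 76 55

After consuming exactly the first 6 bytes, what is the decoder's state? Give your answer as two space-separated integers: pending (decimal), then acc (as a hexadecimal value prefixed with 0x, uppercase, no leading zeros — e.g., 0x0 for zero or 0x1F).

Byte[0]=E1: 3-byte lead. pending=2, acc=0x1
Byte[1]=91: continuation. acc=(acc<<6)|0x11=0x51, pending=1
Byte[2]=A7: continuation. acc=(acc<<6)|0x27=0x1467, pending=0
Byte[3]=E1: 3-byte lead. pending=2, acc=0x1
Byte[4]=91: continuation. acc=(acc<<6)|0x11=0x51, pending=1
Byte[5]=9A: continuation. acc=(acc<<6)|0x1A=0x145A, pending=0

Answer: 0 0x145A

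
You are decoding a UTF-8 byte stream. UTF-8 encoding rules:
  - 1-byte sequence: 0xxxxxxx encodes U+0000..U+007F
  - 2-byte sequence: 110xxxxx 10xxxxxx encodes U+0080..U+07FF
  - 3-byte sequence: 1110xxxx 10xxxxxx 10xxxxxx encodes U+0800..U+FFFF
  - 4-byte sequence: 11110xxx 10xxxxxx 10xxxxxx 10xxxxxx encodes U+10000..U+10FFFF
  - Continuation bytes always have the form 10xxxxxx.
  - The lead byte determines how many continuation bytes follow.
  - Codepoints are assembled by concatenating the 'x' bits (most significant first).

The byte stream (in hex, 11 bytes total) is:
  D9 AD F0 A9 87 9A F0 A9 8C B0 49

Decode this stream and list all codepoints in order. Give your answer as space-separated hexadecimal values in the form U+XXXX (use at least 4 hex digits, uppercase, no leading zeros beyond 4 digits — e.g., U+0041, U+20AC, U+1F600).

Byte[0]=D9: 2-byte lead, need 1 cont bytes. acc=0x19
Byte[1]=AD: continuation. acc=(acc<<6)|0x2D=0x66D
Completed: cp=U+066D (starts at byte 0)
Byte[2]=F0: 4-byte lead, need 3 cont bytes. acc=0x0
Byte[3]=A9: continuation. acc=(acc<<6)|0x29=0x29
Byte[4]=87: continuation. acc=(acc<<6)|0x07=0xA47
Byte[5]=9A: continuation. acc=(acc<<6)|0x1A=0x291DA
Completed: cp=U+291DA (starts at byte 2)
Byte[6]=F0: 4-byte lead, need 3 cont bytes. acc=0x0
Byte[7]=A9: continuation. acc=(acc<<6)|0x29=0x29
Byte[8]=8C: continuation. acc=(acc<<6)|0x0C=0xA4C
Byte[9]=B0: continuation. acc=(acc<<6)|0x30=0x29330
Completed: cp=U+29330 (starts at byte 6)
Byte[10]=49: 1-byte ASCII. cp=U+0049

Answer: U+066D U+291DA U+29330 U+0049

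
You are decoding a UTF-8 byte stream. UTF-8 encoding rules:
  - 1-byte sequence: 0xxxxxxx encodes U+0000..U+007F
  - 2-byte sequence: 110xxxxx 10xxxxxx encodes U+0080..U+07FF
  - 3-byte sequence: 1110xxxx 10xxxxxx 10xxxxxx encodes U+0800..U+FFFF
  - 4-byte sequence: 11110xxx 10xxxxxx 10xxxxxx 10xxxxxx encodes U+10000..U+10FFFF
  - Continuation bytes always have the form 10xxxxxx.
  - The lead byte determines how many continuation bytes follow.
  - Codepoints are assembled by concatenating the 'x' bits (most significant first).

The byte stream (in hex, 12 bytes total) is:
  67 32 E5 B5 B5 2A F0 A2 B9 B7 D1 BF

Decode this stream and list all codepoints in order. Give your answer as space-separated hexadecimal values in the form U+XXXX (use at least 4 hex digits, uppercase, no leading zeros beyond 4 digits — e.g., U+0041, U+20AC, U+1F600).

Answer: U+0067 U+0032 U+5D75 U+002A U+22E77 U+047F

Derivation:
Byte[0]=67: 1-byte ASCII. cp=U+0067
Byte[1]=32: 1-byte ASCII. cp=U+0032
Byte[2]=E5: 3-byte lead, need 2 cont bytes. acc=0x5
Byte[3]=B5: continuation. acc=(acc<<6)|0x35=0x175
Byte[4]=B5: continuation. acc=(acc<<6)|0x35=0x5D75
Completed: cp=U+5D75 (starts at byte 2)
Byte[5]=2A: 1-byte ASCII. cp=U+002A
Byte[6]=F0: 4-byte lead, need 3 cont bytes. acc=0x0
Byte[7]=A2: continuation. acc=(acc<<6)|0x22=0x22
Byte[8]=B9: continuation. acc=(acc<<6)|0x39=0x8B9
Byte[9]=B7: continuation. acc=(acc<<6)|0x37=0x22E77
Completed: cp=U+22E77 (starts at byte 6)
Byte[10]=D1: 2-byte lead, need 1 cont bytes. acc=0x11
Byte[11]=BF: continuation. acc=(acc<<6)|0x3F=0x47F
Completed: cp=U+047F (starts at byte 10)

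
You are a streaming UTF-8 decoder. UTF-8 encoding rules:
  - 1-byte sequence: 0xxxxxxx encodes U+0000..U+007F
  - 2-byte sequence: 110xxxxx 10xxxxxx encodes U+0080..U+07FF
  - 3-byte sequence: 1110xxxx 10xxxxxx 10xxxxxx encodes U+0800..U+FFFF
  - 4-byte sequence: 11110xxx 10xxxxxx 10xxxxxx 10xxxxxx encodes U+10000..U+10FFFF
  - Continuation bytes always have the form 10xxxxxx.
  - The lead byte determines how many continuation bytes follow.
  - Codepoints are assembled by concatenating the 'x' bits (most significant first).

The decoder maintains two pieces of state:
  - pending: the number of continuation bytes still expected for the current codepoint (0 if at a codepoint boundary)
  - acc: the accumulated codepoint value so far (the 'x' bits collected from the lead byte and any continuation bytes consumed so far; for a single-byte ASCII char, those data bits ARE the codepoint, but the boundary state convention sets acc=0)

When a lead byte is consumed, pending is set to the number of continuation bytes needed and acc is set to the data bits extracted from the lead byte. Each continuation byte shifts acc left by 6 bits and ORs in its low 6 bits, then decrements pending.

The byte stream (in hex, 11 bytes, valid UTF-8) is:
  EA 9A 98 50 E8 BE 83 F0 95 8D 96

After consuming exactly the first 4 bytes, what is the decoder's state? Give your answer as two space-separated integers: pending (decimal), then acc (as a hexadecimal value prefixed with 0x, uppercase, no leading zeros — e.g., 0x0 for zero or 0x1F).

Answer: 0 0x0

Derivation:
Byte[0]=EA: 3-byte lead. pending=2, acc=0xA
Byte[1]=9A: continuation. acc=(acc<<6)|0x1A=0x29A, pending=1
Byte[2]=98: continuation. acc=(acc<<6)|0x18=0xA698, pending=0
Byte[3]=50: 1-byte. pending=0, acc=0x0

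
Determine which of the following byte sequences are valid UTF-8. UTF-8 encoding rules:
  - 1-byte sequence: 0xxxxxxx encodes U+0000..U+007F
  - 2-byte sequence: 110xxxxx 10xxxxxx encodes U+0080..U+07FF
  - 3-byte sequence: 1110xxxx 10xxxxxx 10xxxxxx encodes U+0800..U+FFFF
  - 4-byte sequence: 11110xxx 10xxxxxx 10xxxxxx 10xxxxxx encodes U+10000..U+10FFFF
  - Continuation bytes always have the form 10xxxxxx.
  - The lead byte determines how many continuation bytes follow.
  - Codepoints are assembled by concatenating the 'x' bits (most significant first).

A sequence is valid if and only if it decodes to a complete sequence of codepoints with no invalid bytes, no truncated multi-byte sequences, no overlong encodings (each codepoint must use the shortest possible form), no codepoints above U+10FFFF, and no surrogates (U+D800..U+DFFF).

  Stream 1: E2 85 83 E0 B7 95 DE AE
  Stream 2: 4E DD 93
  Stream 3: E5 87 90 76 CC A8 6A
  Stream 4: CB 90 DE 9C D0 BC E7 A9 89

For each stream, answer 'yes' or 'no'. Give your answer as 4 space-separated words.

Stream 1: decodes cleanly. VALID
Stream 2: decodes cleanly. VALID
Stream 3: decodes cleanly. VALID
Stream 4: decodes cleanly. VALID

Answer: yes yes yes yes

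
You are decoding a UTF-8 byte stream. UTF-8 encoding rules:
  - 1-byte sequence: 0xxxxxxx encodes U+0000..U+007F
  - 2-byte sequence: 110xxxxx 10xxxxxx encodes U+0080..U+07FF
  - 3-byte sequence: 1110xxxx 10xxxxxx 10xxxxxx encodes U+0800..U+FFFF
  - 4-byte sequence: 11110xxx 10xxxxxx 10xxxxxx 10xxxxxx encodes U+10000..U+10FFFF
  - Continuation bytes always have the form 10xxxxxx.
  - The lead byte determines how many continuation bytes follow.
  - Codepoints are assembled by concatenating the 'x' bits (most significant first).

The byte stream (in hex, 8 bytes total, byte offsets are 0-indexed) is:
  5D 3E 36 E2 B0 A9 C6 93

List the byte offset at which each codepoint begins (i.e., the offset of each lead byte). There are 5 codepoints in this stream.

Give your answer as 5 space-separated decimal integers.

Byte[0]=5D: 1-byte ASCII. cp=U+005D
Byte[1]=3E: 1-byte ASCII. cp=U+003E
Byte[2]=36: 1-byte ASCII. cp=U+0036
Byte[3]=E2: 3-byte lead, need 2 cont bytes. acc=0x2
Byte[4]=B0: continuation. acc=(acc<<6)|0x30=0xB0
Byte[5]=A9: continuation. acc=(acc<<6)|0x29=0x2C29
Completed: cp=U+2C29 (starts at byte 3)
Byte[6]=C6: 2-byte lead, need 1 cont bytes. acc=0x6
Byte[7]=93: continuation. acc=(acc<<6)|0x13=0x193
Completed: cp=U+0193 (starts at byte 6)

Answer: 0 1 2 3 6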